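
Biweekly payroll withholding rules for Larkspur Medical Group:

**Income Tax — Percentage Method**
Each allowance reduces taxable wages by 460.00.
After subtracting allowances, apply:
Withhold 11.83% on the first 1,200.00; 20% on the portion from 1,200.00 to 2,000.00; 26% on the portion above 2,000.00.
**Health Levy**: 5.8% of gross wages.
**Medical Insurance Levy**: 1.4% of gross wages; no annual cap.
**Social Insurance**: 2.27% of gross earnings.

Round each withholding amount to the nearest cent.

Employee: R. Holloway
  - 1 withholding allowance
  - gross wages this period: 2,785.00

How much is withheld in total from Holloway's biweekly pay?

650.20

Income Tax: taxable = 2,785.00 − 1×460.00 = 2,325.00
  301.96 + 26% × (2,325.00 − 2,000.00) = 301.96 + 26% × 325.00 = 386.46
Health Levy: 5.8% × 2,785.00 = 161.53
Medical Insurance Levy: 1.4% × 2,785.00 = 38.99
Social Insurance: 2.27% × 2,785.00 = 63.22
Total: 386.46 + 161.53 + 38.99 + 63.22 = 650.20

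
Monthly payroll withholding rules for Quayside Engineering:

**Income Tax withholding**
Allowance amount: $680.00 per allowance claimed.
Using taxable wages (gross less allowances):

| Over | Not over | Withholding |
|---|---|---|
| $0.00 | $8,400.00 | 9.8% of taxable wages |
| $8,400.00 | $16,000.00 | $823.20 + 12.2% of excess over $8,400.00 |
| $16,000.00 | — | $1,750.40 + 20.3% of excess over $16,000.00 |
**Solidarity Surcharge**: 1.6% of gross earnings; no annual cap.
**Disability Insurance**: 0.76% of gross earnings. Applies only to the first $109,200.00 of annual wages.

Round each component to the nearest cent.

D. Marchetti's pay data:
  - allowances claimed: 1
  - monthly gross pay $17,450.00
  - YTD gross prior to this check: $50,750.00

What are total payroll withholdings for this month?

Income Tax: taxable = $17,450.00 − 1×$680.00 = $16,770.00
  $1,750.40 + 20.3% × ($16,770.00 − $16,000.00) = $1,750.40 + 20.3% × $770.00 = $1,906.71
Solidarity Surcharge: 1.6% × $17,450.00 = $279.20
Disability Insurance: 0.76% × $17,450.00 = $132.62
Total: $1,906.71 + $279.20 + $132.62 = $2,318.53

$2,318.53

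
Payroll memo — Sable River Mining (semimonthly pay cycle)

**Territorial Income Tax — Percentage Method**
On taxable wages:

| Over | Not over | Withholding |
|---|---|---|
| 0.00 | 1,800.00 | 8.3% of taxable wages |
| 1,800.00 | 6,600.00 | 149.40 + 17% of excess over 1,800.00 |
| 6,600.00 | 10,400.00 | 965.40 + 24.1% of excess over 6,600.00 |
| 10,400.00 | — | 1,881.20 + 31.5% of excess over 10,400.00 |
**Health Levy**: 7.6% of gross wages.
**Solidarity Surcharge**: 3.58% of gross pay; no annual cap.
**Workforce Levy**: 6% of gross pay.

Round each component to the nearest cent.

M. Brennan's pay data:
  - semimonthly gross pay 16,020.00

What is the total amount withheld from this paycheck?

6,403.74

Territorial Income Tax: taxable = 16,020.00
  1,881.20 + 31.5% × (16,020.00 − 10,400.00) = 1,881.20 + 31.5% × 5,620.00 = 3,651.50
Health Levy: 7.6% × 16,020.00 = 1,217.52
Solidarity Surcharge: 3.58% × 16,020.00 = 573.52
Workforce Levy: 6% × 16,020.00 = 961.20
Total: 3,651.50 + 1,217.52 + 573.52 + 961.20 = 6,403.74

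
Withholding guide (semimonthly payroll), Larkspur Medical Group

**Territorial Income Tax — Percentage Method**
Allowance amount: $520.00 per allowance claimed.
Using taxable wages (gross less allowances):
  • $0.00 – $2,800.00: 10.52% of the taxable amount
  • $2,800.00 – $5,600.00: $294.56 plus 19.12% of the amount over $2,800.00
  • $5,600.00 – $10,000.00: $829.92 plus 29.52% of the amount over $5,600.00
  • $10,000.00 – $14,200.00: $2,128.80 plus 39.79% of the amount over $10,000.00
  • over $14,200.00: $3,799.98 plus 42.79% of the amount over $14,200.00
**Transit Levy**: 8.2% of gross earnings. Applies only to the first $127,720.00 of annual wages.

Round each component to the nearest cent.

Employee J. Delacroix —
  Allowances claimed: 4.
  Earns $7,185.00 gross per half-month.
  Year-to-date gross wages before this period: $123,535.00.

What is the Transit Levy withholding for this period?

Transit Levy: cap $127,720.00 − YTD $123,535.00 = $4,185.00 subject; 8.2% × $4,185.00 = $343.17

$343.17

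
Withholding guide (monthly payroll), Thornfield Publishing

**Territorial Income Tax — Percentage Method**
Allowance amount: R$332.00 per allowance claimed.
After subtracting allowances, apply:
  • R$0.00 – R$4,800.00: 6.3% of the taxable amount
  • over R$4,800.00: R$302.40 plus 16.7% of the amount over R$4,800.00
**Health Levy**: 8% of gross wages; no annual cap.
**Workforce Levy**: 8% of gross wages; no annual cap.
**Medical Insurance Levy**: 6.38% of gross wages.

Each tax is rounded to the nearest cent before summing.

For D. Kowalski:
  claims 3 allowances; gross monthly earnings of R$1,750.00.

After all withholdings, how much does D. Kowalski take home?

Territorial Income Tax: taxable = R$1,750.00 − 3×R$332.00 = R$754.00
  6.3% × R$754.00 = R$47.50
Health Levy: 8% × R$1,750.00 = R$140.00
Workforce Levy: 8% × R$1,750.00 = R$140.00
Medical Insurance Levy: 6.38% × R$1,750.00 = R$111.65
Total withheld: R$47.50 + R$140.00 + R$140.00 + R$111.65 = R$439.15
Net pay: R$1,750.00 − R$439.15 = R$1,310.85

R$1,310.85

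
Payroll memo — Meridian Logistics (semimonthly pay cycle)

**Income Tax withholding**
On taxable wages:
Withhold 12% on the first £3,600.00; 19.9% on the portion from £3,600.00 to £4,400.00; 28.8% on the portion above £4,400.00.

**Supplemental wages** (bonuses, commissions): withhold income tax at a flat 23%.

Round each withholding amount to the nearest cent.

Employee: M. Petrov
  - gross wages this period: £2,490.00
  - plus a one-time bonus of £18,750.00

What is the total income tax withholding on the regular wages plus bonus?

£4,611.30

Income Tax: taxable = £2,490.00
  12% × £2,490.00 = £298.80
Supplemental (23% flat on bonus): 23% × £18,750.00 = £4,312.50
Total income tax: £298.80 + £4,312.50 = £4,611.30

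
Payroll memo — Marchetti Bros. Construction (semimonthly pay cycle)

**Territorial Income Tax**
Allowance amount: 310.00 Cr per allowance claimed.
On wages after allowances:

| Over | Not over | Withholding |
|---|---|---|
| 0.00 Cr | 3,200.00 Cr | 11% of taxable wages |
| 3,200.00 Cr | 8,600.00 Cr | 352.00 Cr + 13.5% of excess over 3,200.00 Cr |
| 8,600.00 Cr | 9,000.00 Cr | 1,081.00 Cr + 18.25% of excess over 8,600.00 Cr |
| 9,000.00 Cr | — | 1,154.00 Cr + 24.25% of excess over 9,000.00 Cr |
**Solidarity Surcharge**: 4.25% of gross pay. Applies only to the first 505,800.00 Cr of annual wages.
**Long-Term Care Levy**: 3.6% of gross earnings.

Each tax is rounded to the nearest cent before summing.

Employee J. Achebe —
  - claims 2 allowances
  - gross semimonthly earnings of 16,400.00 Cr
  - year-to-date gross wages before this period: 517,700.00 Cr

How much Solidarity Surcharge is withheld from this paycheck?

0.00 Cr

Solidarity Surcharge: YTD 517,700.00 Cr ≥ cap 505,800.00 Cr → 0.00 Cr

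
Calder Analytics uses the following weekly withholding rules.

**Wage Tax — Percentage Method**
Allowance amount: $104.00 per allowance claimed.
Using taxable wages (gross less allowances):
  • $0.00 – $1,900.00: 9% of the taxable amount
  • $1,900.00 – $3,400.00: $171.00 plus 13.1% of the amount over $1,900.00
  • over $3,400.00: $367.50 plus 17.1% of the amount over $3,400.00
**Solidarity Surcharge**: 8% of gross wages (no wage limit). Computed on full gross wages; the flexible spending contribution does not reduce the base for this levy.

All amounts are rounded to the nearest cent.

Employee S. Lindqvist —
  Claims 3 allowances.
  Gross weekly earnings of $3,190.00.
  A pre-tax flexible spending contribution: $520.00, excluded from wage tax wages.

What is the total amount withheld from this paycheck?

$486.20

Wage Tax: taxable = $3,190.00 − $520.00 − 3×$104.00 = $2,358.00
  $171.00 + 13.1% × ($2,358.00 − $1,900.00) = $171.00 + 13.1% × $458.00 = $231.00
Solidarity Surcharge: 8% × $3,190.00 = $255.20
Total: $231.00 + $255.20 = $486.20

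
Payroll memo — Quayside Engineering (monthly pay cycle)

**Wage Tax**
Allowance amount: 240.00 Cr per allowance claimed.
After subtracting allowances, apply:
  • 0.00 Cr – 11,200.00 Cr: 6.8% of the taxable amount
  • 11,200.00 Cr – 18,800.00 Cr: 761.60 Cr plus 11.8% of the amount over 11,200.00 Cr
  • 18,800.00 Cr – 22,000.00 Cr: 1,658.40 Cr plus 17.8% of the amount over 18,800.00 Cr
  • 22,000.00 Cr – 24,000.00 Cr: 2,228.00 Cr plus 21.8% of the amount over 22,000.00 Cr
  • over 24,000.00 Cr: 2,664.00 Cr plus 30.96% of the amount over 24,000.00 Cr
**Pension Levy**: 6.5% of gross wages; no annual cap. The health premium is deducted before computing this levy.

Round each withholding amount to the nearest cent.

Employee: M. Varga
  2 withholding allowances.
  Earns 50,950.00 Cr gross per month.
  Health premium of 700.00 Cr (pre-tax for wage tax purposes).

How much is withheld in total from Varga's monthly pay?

13,908.64 Cr

Wage Tax: taxable = 50,950.00 Cr − 700.00 Cr − 2×240.00 Cr = 49,770.00 Cr
  2,664.00 Cr + 30.96% × (49,770.00 Cr − 24,000.00 Cr) = 2,664.00 Cr + 30.96% × 25,770.00 Cr = 10,642.39 Cr
Pension Levy: 6.5% × 50,250.00 Cr = 3,266.25 Cr
Total: 10,642.39 Cr + 3,266.25 Cr = 13,908.64 Cr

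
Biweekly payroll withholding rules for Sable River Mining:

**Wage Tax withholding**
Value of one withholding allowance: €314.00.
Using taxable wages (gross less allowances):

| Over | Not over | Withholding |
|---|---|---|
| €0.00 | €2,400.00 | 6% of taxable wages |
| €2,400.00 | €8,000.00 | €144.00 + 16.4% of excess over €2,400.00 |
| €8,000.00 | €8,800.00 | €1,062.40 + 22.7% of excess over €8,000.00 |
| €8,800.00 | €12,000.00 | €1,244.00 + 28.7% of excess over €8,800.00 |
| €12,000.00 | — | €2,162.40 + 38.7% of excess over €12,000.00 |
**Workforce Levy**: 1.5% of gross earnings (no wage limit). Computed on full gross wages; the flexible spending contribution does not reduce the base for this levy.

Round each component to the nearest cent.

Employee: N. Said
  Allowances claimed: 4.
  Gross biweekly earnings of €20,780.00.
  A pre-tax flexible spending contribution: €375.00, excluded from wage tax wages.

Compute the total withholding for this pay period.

Wage Tax: taxable = €20,780.00 − €375.00 − 4×€314.00 = €19,149.00
  €2,162.40 + 38.7% × (€19,149.00 − €12,000.00) = €2,162.40 + 38.7% × €7,149.00 = €4,929.06
Workforce Levy: 1.5% × €20,780.00 = €311.70
Total: €4,929.06 + €311.70 = €5,240.76

€5,240.76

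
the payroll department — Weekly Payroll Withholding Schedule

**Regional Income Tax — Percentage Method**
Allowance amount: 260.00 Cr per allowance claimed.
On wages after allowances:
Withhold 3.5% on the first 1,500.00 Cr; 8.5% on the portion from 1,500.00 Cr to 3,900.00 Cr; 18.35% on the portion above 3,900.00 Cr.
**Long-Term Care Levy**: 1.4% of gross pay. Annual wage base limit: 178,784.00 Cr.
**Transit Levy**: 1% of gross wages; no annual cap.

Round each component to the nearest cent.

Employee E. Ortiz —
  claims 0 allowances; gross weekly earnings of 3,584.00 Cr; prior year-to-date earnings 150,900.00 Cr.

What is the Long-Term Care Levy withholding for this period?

Long-Term Care Levy: 1.4% × 3,584.00 Cr = 50.18 Cr

50.18 Cr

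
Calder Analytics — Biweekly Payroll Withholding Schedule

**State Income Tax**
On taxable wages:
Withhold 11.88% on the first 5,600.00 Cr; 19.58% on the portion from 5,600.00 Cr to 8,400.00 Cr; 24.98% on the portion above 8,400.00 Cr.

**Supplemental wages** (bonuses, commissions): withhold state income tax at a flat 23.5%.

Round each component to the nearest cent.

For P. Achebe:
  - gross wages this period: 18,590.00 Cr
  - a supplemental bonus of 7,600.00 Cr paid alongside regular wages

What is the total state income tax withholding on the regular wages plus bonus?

State Income Tax: taxable = 18,590.00 Cr
  1,213.52 Cr + 24.98% × (18,590.00 Cr − 8,400.00 Cr) = 1,213.52 Cr + 24.98% × 10,190.00 Cr = 3,758.98 Cr
Supplemental (23.5% flat on bonus): 23.5% × 7,600.00 Cr = 1,786.00 Cr
Total state income tax: 3,758.98 Cr + 1,786.00 Cr = 5,544.98 Cr

5,544.98 Cr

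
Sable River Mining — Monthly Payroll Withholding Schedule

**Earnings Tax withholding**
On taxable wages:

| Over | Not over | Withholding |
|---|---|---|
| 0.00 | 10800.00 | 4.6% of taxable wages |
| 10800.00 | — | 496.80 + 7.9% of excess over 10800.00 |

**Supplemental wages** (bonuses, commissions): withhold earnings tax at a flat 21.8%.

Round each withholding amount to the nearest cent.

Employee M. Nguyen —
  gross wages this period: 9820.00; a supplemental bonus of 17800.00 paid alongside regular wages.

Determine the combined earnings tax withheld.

4332.12

Earnings Tax: taxable = 9820.00
  4.6% × 9820.00 = 451.72
Supplemental (21.8% flat on bonus): 21.8% × 17800.00 = 3880.40
Total earnings tax: 451.72 + 3880.40 = 4332.12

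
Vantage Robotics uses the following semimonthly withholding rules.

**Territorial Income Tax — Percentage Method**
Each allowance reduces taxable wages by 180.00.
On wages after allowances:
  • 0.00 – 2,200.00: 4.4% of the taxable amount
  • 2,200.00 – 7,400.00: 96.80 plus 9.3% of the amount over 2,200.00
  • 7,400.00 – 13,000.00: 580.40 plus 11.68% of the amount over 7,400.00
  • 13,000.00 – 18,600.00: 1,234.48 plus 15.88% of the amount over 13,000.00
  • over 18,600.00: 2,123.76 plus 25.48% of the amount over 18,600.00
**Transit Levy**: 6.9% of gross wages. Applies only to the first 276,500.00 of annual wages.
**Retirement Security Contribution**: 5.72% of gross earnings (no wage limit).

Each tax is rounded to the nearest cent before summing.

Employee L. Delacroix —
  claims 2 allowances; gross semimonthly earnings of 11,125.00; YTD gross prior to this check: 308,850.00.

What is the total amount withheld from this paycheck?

1,609.78

Territorial Income Tax: taxable = 11,125.00 − 2×180.00 = 10,765.00
  580.40 + 11.68% × (10,765.00 − 7,400.00) = 580.40 + 11.68% × 3,365.00 = 973.43
Transit Levy: YTD 308,850.00 ≥ cap 276,500.00 → 0.00
Retirement Security Contribution: 5.72% × 11,125.00 = 636.35
Total: 973.43 + 0.00 + 636.35 = 1,609.78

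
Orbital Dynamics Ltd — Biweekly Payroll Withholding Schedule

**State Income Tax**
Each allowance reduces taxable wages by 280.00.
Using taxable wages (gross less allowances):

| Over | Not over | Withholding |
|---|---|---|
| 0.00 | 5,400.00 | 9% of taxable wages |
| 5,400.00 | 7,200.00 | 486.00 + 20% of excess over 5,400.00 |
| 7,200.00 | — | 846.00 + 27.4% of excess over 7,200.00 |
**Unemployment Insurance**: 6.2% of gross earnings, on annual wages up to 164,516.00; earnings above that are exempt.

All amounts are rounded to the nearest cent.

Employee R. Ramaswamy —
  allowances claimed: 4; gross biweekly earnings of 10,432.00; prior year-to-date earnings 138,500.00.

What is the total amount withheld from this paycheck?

2,071.47

State Income Tax: taxable = 10,432.00 − 4×280.00 = 9,312.00
  846.00 + 27.4% × (9,312.00 − 7,200.00) = 846.00 + 27.4% × 2,112.00 = 1,424.69
Unemployment Insurance: 6.2% × 10,432.00 = 646.78
Total: 1,424.69 + 646.78 = 2,071.47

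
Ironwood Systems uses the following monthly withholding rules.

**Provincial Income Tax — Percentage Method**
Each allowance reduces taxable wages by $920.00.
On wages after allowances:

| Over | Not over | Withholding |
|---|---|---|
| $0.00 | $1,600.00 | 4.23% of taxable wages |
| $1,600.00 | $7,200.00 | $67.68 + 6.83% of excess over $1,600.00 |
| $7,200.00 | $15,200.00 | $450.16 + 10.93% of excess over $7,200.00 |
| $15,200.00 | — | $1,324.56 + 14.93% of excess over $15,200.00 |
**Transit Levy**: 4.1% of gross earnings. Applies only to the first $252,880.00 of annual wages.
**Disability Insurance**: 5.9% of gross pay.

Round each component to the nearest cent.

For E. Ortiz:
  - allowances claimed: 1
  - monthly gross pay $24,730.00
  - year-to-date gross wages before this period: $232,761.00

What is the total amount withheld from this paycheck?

Provincial Income Tax: taxable = $24,730.00 − 1×$920.00 = $23,810.00
  $1,324.56 + 14.93% × ($23,810.00 − $15,200.00) = $1,324.56 + 14.93% × $8,610.00 = $2,610.03
Transit Levy: cap $252,880.00 − YTD $232,761.00 = $20,119.00 subject; 4.1% × $20,119.00 = $824.88
Disability Insurance: 5.9% × $24,730.00 = $1,459.07
Total: $2,610.03 + $824.88 + $1,459.07 = $4,893.98

$4,893.98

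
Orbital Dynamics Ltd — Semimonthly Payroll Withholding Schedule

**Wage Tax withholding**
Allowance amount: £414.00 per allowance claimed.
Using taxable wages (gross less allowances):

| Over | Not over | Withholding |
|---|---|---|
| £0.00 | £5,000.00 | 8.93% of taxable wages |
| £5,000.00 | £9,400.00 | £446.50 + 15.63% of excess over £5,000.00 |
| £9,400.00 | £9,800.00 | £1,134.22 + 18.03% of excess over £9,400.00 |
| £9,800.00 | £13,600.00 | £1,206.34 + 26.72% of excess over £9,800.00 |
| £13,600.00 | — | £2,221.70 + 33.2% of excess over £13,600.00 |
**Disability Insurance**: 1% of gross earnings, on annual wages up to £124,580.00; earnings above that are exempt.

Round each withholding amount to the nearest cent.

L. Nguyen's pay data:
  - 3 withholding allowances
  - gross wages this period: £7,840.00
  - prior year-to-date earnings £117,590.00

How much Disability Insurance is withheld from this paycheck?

Disability Insurance: cap £124,580.00 − YTD £117,590.00 = £6,990.00 subject; 1% × £6,990.00 = £69.90

£69.90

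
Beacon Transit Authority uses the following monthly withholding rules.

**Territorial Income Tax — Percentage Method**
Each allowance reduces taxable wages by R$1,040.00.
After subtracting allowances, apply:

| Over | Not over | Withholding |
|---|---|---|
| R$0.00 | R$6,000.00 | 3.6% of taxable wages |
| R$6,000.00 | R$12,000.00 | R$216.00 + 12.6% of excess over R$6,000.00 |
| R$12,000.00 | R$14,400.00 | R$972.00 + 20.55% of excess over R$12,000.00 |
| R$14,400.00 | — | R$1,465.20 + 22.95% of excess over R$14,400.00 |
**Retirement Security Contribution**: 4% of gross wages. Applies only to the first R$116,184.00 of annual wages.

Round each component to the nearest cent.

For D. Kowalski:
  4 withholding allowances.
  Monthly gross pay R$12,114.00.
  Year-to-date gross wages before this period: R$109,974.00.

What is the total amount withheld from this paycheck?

Territorial Income Tax: taxable = R$12,114.00 − 4×R$1,040.00 = R$7,954.00
  R$216.00 + 12.6% × (R$7,954.00 − R$6,000.00) = R$216.00 + 12.6% × R$1,954.00 = R$462.20
Retirement Security Contribution: cap R$116,184.00 − YTD R$109,974.00 = R$6,210.00 subject; 4% × R$6,210.00 = R$248.40
Total: R$462.20 + R$248.40 = R$710.60

R$710.60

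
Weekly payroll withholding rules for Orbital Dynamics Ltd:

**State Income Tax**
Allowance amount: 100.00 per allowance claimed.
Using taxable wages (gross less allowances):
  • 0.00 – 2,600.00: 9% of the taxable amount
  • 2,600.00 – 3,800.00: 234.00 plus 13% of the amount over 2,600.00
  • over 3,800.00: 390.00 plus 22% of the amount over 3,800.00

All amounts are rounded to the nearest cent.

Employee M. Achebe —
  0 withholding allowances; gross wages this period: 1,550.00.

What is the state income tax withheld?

139.50

State Income Tax: taxable = 1,550.00
  9% × 1,550.00 = 139.50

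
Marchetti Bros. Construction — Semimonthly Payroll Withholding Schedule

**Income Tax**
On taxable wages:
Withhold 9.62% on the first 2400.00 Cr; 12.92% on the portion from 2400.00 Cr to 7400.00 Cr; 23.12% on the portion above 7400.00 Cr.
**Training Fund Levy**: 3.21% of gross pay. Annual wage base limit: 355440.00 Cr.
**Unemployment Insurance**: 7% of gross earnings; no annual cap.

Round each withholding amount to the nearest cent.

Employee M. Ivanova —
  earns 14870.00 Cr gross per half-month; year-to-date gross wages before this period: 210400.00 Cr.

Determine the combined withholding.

4122.17 Cr

Income Tax: taxable = 14870.00 Cr
  876.88 Cr + 23.12% × (14870.00 Cr − 7400.00 Cr) = 876.88 Cr + 23.12% × 7470.00 Cr = 2603.94 Cr
Training Fund Levy: 3.21% × 14870.00 Cr = 477.33 Cr
Unemployment Insurance: 7% × 14870.00 Cr = 1040.90 Cr
Total: 2603.94 Cr + 477.33 Cr + 1040.90 Cr = 4122.17 Cr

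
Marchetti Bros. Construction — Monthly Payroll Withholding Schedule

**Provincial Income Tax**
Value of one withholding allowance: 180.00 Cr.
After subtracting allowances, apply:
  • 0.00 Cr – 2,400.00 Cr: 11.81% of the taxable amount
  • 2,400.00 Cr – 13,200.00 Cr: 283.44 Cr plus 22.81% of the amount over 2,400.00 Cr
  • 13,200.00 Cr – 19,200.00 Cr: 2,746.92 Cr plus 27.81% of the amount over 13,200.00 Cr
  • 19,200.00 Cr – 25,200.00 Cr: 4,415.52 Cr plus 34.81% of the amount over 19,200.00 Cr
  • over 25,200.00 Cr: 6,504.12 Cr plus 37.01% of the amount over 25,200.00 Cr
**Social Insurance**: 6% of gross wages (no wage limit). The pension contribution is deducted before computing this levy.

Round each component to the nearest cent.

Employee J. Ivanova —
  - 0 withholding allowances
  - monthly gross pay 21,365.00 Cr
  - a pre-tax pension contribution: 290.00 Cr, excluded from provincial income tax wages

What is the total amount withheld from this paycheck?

Provincial Income Tax: taxable = 21,365.00 Cr − 290.00 Cr = 21,075.00 Cr
  4,415.52 Cr + 34.81% × (21,075.00 Cr − 19,200.00 Cr) = 4,415.52 Cr + 34.81% × 1,875.00 Cr = 5,068.21 Cr
Social Insurance: 6% × 21,075.00 Cr = 1,264.50 Cr
Total: 5,068.21 Cr + 1,264.50 Cr = 6,332.71 Cr

6,332.71 Cr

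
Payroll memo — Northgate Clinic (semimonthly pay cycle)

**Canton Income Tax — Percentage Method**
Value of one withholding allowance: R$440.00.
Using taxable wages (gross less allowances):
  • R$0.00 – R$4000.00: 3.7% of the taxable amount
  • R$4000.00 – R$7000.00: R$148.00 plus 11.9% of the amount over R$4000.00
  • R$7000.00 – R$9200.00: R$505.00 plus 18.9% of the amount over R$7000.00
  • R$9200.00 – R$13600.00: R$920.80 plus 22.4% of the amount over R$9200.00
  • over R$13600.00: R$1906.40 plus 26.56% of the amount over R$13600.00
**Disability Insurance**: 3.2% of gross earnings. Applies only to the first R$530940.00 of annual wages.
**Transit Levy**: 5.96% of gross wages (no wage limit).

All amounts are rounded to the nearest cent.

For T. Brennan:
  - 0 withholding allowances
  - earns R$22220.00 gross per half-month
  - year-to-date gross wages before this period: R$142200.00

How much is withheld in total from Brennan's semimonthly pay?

R$6231.22

Canton Income Tax: taxable = R$22220.00
  R$1906.40 + 26.56% × (R$22220.00 − R$13600.00) = R$1906.40 + 26.56% × R$8620.00 = R$4195.87
Disability Insurance: 3.2% × R$22220.00 = R$711.04
Transit Levy: 5.96% × R$22220.00 = R$1324.31
Total: R$4195.87 + R$711.04 + R$1324.31 = R$6231.22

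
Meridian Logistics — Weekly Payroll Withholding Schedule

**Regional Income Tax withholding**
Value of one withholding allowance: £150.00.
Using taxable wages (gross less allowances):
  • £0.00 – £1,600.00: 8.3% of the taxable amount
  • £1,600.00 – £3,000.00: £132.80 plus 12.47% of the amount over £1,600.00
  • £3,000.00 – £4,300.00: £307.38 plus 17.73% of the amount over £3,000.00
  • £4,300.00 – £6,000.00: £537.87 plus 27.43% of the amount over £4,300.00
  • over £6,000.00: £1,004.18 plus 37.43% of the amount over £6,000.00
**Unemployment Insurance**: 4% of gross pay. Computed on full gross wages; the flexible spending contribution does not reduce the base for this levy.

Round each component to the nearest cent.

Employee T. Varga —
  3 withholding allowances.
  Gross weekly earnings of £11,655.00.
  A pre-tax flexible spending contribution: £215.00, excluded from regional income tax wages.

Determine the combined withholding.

Regional Income Tax: taxable = £11,655.00 − £215.00 − 3×£150.00 = £10,990.00
  £1,004.18 + 37.43% × (£10,990.00 − £6,000.00) = £1,004.18 + 37.43% × £4,990.00 = £2,871.94
Unemployment Insurance: 4% × £11,655.00 = £466.20
Total: £2,871.94 + £466.20 = £3,338.14

£3,338.14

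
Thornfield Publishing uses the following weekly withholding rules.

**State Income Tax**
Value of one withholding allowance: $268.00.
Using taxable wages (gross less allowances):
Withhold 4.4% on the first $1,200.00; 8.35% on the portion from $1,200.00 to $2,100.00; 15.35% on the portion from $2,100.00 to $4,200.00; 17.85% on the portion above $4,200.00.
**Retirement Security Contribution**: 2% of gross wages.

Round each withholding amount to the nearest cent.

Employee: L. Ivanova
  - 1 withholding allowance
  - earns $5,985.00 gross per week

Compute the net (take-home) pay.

$5,144.22

State Income Tax: taxable = $5,985.00 − 1×$268.00 = $5,717.00
  $450.30 + 17.85% × ($5,717.00 − $4,200.00) = $450.30 + 17.85% × $1,517.00 = $721.08
Retirement Security Contribution: 2% × $5,985.00 = $119.70
Total withheld: $721.08 + $119.70 = $840.78
Net pay: $5,985.00 − $840.78 = $5,144.22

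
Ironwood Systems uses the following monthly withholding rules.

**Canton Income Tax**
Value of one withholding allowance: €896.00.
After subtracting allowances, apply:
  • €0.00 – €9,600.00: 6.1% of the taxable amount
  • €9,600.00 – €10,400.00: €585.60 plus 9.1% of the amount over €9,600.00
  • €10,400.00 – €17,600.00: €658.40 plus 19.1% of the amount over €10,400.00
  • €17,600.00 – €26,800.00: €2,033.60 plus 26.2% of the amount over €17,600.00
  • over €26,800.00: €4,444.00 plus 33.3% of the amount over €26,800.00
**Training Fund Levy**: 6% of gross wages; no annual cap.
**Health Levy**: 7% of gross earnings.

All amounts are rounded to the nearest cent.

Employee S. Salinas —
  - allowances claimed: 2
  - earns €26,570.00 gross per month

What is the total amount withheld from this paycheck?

€7,368.34

Canton Income Tax: taxable = €26,570.00 − 2×€896.00 = €24,778.00
  €2,033.60 + 26.2% × (€24,778.00 − €17,600.00) = €2,033.60 + 26.2% × €7,178.00 = €3,914.24
Training Fund Levy: 6% × €26,570.00 = €1,594.20
Health Levy: 7% × €26,570.00 = €1,859.90
Total: €3,914.24 + €1,594.20 + €1,859.90 = €7,368.34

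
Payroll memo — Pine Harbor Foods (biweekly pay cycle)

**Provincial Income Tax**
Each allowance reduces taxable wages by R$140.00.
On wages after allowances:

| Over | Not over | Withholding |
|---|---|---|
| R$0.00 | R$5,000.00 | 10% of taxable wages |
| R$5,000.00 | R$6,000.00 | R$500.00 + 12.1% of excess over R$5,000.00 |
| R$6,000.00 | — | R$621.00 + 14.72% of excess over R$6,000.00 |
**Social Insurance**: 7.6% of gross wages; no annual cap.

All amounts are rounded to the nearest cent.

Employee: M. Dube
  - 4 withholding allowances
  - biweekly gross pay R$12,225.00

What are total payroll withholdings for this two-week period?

Provincial Income Tax: taxable = R$12,225.00 − 4×R$140.00 = R$11,665.00
  R$621.00 + 14.72% × (R$11,665.00 − R$6,000.00) = R$621.00 + 14.72% × R$5,665.00 = R$1,454.89
Social Insurance: 7.6% × R$12,225.00 = R$929.10
Total: R$1,454.89 + R$929.10 = R$2,383.99

R$2,383.99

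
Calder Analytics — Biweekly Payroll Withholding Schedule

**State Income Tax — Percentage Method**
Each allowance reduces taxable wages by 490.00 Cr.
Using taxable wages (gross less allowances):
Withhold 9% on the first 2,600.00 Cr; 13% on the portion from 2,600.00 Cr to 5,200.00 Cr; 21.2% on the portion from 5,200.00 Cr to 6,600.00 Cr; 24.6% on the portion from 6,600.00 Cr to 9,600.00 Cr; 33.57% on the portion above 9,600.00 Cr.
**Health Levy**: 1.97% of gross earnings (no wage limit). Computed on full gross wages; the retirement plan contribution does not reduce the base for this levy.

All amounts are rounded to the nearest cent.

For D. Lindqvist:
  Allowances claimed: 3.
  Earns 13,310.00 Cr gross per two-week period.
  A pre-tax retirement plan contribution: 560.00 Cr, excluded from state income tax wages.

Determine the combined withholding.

2,432.99 Cr

State Income Tax: taxable = 13,310.00 Cr − 560.00 Cr − 3×490.00 Cr = 11,280.00 Cr
  1,606.80 Cr + 33.57% × (11,280.00 Cr − 9,600.00 Cr) = 1,606.80 Cr + 33.57% × 1,680.00 Cr = 2,170.78 Cr
Health Levy: 1.97% × 13,310.00 Cr = 262.21 Cr
Total: 2,170.78 Cr + 262.21 Cr = 2,432.99 Cr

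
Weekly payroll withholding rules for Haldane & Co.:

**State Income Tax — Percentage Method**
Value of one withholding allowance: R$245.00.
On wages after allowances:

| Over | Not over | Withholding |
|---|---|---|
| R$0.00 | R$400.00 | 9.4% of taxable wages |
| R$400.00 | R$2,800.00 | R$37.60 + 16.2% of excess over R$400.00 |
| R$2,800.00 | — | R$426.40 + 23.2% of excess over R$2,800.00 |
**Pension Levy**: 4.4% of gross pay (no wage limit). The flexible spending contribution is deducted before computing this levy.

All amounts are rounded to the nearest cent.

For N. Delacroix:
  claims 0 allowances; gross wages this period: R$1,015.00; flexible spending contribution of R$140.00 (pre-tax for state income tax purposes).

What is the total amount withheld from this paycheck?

State Income Tax: taxable = R$1,015.00 − R$140.00 = R$875.00
  R$37.60 + 16.2% × (R$875.00 − R$400.00) = R$37.60 + 16.2% × R$475.00 = R$114.55
Pension Levy: 4.4% × R$875.00 = R$38.50
Total: R$114.55 + R$38.50 = R$153.05

R$153.05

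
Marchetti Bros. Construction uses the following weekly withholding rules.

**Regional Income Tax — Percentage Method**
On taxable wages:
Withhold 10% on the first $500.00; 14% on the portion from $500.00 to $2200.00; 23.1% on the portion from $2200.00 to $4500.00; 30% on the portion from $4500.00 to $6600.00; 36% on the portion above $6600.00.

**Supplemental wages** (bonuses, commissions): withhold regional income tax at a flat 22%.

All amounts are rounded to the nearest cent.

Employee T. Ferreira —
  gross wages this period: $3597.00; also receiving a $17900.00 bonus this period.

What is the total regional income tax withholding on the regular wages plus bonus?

Regional Income Tax: taxable = $3597.00
  $288.00 + 23.1% × ($3597.00 − $2200.00) = $288.00 + 23.1% × $1397.00 = $610.71
Supplemental (22% flat on bonus): 22% × $17900.00 = $3938.00
Total regional income tax: $610.71 + $3938.00 = $4548.71

$4548.71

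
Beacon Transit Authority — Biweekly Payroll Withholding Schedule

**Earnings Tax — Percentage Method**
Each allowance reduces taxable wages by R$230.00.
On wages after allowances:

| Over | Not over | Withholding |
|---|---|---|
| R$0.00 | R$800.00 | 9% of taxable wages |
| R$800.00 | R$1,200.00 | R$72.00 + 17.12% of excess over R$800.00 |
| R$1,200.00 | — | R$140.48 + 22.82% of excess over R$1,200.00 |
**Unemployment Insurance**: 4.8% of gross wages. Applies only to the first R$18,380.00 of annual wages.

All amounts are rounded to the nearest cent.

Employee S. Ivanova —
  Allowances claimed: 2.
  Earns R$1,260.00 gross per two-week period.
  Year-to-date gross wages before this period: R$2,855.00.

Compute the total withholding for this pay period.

Earnings Tax: taxable = R$1,260.00 − 2×R$230.00 = R$800.00
  9% × R$800.00 = R$72.00
Unemployment Insurance: 4.8% × R$1,260.00 = R$60.48
Total: R$72.00 + R$60.48 = R$132.48

R$132.48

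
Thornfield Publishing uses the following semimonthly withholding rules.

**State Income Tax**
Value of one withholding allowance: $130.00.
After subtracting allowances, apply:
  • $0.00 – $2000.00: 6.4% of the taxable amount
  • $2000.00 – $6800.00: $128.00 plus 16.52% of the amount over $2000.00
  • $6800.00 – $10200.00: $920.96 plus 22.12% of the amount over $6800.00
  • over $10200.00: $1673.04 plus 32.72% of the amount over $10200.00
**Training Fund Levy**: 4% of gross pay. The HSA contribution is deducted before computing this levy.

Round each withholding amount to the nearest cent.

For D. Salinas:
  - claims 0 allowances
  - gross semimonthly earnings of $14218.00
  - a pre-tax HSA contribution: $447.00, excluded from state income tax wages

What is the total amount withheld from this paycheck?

State Income Tax: taxable = $14218.00 − $447.00 = $13771.00
  $1673.04 + 32.72% × ($13771.00 − $10200.00) = $1673.04 + 32.72% × $3571.00 = $2841.47
Training Fund Levy: 4% × $13771.00 = $550.84
Total: $2841.47 + $550.84 = $3392.31

$3392.31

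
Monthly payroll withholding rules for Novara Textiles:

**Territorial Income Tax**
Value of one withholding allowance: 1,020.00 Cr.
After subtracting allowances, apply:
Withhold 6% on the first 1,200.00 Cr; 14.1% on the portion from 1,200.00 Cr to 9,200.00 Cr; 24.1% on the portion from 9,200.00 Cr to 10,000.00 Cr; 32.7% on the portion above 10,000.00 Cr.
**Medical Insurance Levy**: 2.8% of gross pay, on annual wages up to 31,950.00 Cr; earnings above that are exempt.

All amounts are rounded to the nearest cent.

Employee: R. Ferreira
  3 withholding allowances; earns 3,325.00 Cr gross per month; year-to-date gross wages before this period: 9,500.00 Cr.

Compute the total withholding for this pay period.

109.00 Cr

Territorial Income Tax: taxable = 3,325.00 Cr − 3×1,020.00 Cr = 265.00 Cr
  6% × 265.00 Cr = 15.90 Cr
Medical Insurance Levy: 2.8% × 3,325.00 Cr = 93.10 Cr
Total: 15.90 Cr + 93.10 Cr = 109.00 Cr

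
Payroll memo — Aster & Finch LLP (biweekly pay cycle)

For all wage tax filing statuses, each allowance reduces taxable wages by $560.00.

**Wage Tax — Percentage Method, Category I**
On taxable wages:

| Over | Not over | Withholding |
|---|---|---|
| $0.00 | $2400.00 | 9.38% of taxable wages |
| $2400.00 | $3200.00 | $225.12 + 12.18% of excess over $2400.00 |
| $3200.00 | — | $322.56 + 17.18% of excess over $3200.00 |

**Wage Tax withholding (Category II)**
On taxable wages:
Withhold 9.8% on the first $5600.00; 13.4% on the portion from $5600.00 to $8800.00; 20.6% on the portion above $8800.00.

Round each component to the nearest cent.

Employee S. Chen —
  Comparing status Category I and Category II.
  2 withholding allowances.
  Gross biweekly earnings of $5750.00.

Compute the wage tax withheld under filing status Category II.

$453.74

Wage Tax (Category II): taxable = $5750.00 − 2×$560.00 = $4630.00
  9.8% × $4630.00 = $453.74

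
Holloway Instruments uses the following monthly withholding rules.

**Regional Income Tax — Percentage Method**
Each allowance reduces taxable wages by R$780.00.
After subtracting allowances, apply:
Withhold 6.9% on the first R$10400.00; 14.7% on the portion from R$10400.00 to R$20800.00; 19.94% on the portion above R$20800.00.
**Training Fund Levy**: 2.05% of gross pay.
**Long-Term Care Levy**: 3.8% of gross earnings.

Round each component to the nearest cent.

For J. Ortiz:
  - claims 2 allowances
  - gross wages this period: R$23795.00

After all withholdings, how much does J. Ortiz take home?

Regional Income Tax: taxable = R$23795.00 − 2×R$780.00 = R$22235.00
  R$2246.40 + 19.94% × (R$22235.00 − R$20800.00) = R$2246.40 + 19.94% × R$1435.00 = R$2532.54
Training Fund Levy: 2.05% × R$23795.00 = R$487.80
Long-Term Care Levy: 3.8% × R$23795.00 = R$904.21
Total withheld: R$2532.54 + R$487.80 + R$904.21 = R$3924.55
Net pay: R$23795.00 − R$3924.55 = R$19870.45

R$19870.45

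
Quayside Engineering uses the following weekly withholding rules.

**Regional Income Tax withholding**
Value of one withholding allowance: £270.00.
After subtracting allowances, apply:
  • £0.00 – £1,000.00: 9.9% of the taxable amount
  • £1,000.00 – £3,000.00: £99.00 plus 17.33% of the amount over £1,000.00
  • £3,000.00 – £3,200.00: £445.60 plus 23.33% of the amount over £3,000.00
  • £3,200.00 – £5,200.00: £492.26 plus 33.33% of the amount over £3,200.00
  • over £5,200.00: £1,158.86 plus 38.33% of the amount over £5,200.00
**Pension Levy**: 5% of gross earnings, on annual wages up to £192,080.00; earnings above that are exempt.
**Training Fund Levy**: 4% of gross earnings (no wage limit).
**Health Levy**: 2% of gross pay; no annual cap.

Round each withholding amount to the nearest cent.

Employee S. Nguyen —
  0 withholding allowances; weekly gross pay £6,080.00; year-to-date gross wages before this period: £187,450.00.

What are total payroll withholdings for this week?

£2,092.46

Regional Income Tax: taxable = £6,080.00
  £1,158.86 + 38.33% × (£6,080.00 − £5,200.00) = £1,158.86 + 38.33% × £880.00 = £1,496.16
Pension Levy: cap £192,080.00 − YTD £187,450.00 = £4,630.00 subject; 5% × £4,630.00 = £231.50
Training Fund Levy: 4% × £6,080.00 = £243.20
Health Levy: 2% × £6,080.00 = £121.60
Total: £1,496.16 + £231.50 + £243.20 + £121.60 = £2,092.46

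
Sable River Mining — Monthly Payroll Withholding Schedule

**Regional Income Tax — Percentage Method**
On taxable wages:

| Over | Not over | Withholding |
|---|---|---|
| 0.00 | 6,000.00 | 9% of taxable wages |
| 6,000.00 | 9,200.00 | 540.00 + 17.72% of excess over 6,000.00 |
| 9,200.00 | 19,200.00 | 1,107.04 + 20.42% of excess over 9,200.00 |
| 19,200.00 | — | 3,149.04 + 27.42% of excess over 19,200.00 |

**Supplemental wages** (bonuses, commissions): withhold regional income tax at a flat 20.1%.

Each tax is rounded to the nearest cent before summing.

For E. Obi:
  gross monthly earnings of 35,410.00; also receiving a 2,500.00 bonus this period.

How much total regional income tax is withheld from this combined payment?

8,096.32

Regional Income Tax: taxable = 35,410.00
  3,149.04 + 27.42% × (35,410.00 − 19,200.00) = 3,149.04 + 27.42% × 16,210.00 = 7,593.82
Supplemental (20.1% flat on bonus): 20.1% × 2,500.00 = 502.50
Total regional income tax: 7,593.82 + 502.50 = 8,096.32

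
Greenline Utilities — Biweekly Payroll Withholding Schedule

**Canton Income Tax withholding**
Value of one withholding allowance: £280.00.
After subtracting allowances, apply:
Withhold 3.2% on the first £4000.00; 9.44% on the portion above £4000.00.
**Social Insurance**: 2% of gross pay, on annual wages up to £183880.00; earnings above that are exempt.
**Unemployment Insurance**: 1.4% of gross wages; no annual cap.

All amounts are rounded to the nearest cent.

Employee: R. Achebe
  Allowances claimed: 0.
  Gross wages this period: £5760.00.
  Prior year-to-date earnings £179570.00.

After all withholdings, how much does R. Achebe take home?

Canton Income Tax: taxable = £5760.00
  £128.00 + 9.44% × (£5760.00 − £4000.00) = £128.00 + 9.44% × £1760.00 = £294.14
Social Insurance: cap £183880.00 − YTD £179570.00 = £4310.00 subject; 2% × £4310.00 = £86.20
Unemployment Insurance: 1.4% × £5760.00 = £80.64
Total withheld: £294.14 + £86.20 + £80.64 = £460.98
Net pay: £5760.00 − £460.98 = £5299.02

£5299.02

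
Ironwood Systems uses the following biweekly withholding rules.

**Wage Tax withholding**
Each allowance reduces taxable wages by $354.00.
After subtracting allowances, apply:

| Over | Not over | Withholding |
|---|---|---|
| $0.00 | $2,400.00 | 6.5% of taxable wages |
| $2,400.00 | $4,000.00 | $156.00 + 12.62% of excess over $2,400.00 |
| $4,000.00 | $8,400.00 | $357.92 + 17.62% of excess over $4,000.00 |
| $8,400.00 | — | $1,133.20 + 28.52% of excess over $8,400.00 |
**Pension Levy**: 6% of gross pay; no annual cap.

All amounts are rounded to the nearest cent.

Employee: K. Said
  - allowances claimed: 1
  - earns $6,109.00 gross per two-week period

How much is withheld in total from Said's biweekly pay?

Wage Tax: taxable = $6,109.00 − 1×$354.00 = $5,755.00
  $357.92 + 17.62% × ($5,755.00 − $4,000.00) = $357.92 + 17.62% × $1,755.00 = $667.15
Pension Levy: 6% × $6,109.00 = $366.54
Total: $667.15 + $366.54 = $1,033.69

$1,033.69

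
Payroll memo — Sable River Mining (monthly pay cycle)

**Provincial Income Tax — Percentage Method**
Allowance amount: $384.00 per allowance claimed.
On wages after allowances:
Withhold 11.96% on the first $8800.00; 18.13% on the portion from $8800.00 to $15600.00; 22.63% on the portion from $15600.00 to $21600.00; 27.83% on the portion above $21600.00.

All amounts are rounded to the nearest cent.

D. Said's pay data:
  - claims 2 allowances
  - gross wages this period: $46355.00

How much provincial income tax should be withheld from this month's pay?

$10318.70

Provincial Income Tax: taxable = $46355.00 − 2×$384.00 = $45587.00
  $3643.12 + 27.83% × ($45587.00 − $21600.00) = $3643.12 + 27.83% × $23987.00 = $10318.70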